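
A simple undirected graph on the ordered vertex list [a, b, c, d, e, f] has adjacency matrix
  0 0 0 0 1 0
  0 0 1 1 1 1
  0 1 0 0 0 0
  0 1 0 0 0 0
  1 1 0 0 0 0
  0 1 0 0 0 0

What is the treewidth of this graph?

A width-1 tree decomposition is:
Bags: B1 = {b, d}  B2 = {b, e}  B3 = {b, f}  B4 = {b, c}  B5 = {a, e}
Tree: B1–B2, B2–B3, B1–B4, B2–B5
The largest bag has 2 vertices, giving width 1; this decomposition certifies tw(G) ≤ 1. Since G has at least one edge (e.g. d–b), it is not an edgeless graph, so tw(G) ≥ 1. Combining the bounds, tw(G) = 1.

1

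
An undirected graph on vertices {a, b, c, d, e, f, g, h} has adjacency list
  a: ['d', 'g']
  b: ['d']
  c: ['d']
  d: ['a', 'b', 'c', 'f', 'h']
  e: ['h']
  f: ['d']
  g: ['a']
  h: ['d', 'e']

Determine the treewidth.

A width-1 tree decomposition is:
Bags: B1 = {a, d}  B2 = {d, f}  B3 = {d, h}  B4 = {e, h}  B5 = {c, d}  B6 = {a, g}  B7 = {b, d}
Tree: B1–B2, B2–B3, B3–B4, B3–B5, B1–B6, B3–B7
Every bag has size at most 2, so the width is 2 − 1 = 1 and tw(G) ≤ 1. G has an edge, so its treewidth is at least 1. Hence tw(G) = 1 exactly.

1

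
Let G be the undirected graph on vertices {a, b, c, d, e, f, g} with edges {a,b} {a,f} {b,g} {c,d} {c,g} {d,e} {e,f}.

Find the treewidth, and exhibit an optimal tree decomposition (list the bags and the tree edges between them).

Treewidth 2.
Bags: B1 = {d, e, f}  B2 = {a, d, f}  B3 = {a, b, d}  B4 = {b, d, g}  B5 = {c, d, g}
Tree: B1–B2, B2–B3, B3–B4, B4–B5

Every bag has size at most 3, so the width is 3 − 1 = 2 and tw(G) ≤ 2. Since d–e–f–a–b–g–c–d is a cycle in G, G is not acyclic. Forests are exactly the graphs of treewidth ≤ 1, so tw(G) ≥ 2. Hence tw(G) = 2 exactly.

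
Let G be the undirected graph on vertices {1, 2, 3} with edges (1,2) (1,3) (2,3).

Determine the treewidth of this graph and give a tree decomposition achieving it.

With just one bag of size 3, the width is 3 − 1 = 2, so tw(G) ≤ 2. For the lower bound, the 3 vertices {1, 2, 3} are pairwise adjacent, and any tree decomposition puts a clique entirely inside one bag — forcing width ≥ 2. The upper and lower bounds meet at 2, so that is the treewidth.

Treewidth 2.
One such decomposition:
Bags: B1 = {1, 2, 3}
Tree: (single bag)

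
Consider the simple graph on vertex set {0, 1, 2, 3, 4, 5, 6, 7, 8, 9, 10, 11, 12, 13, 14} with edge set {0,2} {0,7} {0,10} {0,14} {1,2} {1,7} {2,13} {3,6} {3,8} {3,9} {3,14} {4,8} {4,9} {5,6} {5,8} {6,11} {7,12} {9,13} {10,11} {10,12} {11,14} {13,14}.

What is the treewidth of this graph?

A width-3 tree decomposition is:
Bags: B1 = {4, 5, 6, 8}  B2 = {3, 4, 6, 8}  B3 = {3, 4, 6, 9}  B4 = {3, 6, 9, 11}  B5 = {3, 9, 11, 14}  B6 = {9, 11, 13, 14}  B7 = {10, 11, 13, 14}  B8 = {0, 10, 13, 14}  B9 = {0, 2, 10, 13}  B10 = {0, 2, 10, 12}  B11 = {0, 2, 7, 12}  B12 = {1, 2, 7, 12}
Tree: B1–B2, B2–B3, B3–B4, B4–B5, B5–B6, B6–B7, B7–B8, B8–B9, B9–B10, B10–B11, B11–B12
Every bag has size at most 4, so the width is 4 − 1 = 3 and tw(G) ≤ 3. For the lower bound: the 4 vertex sets {4,5,8}, {6}, {3}, {9,11,13,14} are disjoint, each induces a connected subgraph, and every pair is joined by at least one edge of G. Contracting each set to a single vertex therefore yields K_{4} as a minor, and since treewidth is minor-monotone, tw(G) ≥ tw(K_{4}) = 3. Combining the bounds, tw(G) = 3.

3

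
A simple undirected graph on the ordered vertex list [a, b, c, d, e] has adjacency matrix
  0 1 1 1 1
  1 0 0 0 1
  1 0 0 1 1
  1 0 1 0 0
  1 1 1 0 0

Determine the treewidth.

A width-2 tree decomposition is:
Bags: B1 = {a, c, d}  B2 = {a, c, e}  B3 = {a, b, e}
Tree: B1–B2, B2–B3
Every bag has size at most 3, so the width is 3 − 1 = 2 and tw(G) ≤ 2. Conversely, {a, c, d} is a clique of size 3, and the vertices of any clique must share a bag in every tree decomposition; so some bag has ≥ 3 vertices and tw(G) ≥ 2. Therefore the treewidth is 2.

2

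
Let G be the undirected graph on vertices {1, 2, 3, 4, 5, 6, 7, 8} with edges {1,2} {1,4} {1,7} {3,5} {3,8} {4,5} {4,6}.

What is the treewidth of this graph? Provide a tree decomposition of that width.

Treewidth 1.
One optimal decomposition is:
Bags: B1 = {1, 4}  B2 = {4, 5}  B3 = {1, 2}  B4 = {4, 6}  B5 = {3, 5}  B6 = {1, 7}  B7 = {3, 8}
Tree: B1–B2, B1–B3, B2–B4, B2–B5, B3–B6, B5–B7

The largest bag has 2 vertices, giving width 1; this decomposition certifies tw(G) ≤ 1. Since G has at least one edge (e.g. 4–1), it is not an edgeless graph, so tw(G) ≥ 1. The upper and lower bounds meet at 1, so that is the treewidth.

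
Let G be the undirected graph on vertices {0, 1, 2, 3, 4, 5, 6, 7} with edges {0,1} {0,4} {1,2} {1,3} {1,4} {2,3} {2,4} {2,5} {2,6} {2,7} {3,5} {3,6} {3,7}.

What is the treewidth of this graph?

A width-2 tree decomposition is:
Bags: B1 = {2, 3, 5}  B2 = {2, 3, 7}  B3 = {1, 2, 3}  B4 = {1, 2, 4}  B5 = {2, 3, 6}  B6 = {0, 1, 4}
Tree: B1–B2, B1–B3, B3–B4, B1–B5, B4–B6
The largest bag has 3 vertices, giving width 2; this decomposition certifies tw(G) ≤ 2. On the other hand G contains the 3-clique {0, 1, 4}. A clique must lie in a single bag of any decomposition, so no decomposition can have width below 2. Combining the bounds, tw(G) = 2.

2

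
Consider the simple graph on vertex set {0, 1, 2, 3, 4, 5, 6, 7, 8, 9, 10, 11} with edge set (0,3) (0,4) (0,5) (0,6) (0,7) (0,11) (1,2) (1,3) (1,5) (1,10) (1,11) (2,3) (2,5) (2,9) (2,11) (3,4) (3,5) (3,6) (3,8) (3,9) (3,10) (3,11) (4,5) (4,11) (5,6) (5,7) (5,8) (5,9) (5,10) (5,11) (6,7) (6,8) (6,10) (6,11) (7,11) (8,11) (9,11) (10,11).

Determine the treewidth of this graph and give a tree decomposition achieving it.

Treewidth 4.
One such decomposition:
Bags: B1 = {3, 5, 6, 10, 11}  B2 = {0, 3, 5, 6, 11}  B3 = {3, 5, 6, 8, 11}  B4 = {1, 3, 5, 10, 11}  B5 = {1, 2, 3, 5, 11}  B6 = {0, 3, 4, 5, 11}  B7 = {2, 3, 5, 9, 11}  B8 = {0, 5, 6, 7, 11}
Tree: B1–B2, B2–B3, B1–B4, B4–B5, B2–B6, B5–B7, B2–B8

Each bag holds 5 vertices, so the decomposition has width 4, which upper-bounds the treewidth. For the lower bound, the 5 vertices {1, 2, 3, 5, 11} are pairwise adjacent, and any tree decomposition puts a clique entirely inside one bag — forcing width ≥ 4. Combining the bounds, tw(G) = 4.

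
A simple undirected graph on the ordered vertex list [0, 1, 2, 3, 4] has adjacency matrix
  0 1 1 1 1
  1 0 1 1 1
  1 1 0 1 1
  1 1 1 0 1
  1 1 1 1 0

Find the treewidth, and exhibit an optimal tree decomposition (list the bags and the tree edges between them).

Treewidth 4.
One such decomposition:
Bags: B1 = {0, 1, 2, 3, 4}
Tree: (single bag)

With just one bag of size 5, the width is 5 − 1 = 4, so tw(G) ≤ 4. For the lower bound, the 5 vertices {0, 1, 2, 3, 4} are pairwise adjacent, and any tree decomposition puts a clique entirely inside one bag — forcing width ≥ 4. Therefore the treewidth is 4.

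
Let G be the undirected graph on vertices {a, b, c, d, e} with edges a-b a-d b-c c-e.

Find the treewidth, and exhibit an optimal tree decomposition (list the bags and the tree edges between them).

Each bag holds 2 vertices, so the decomposition has width 1, which upper-bounds the treewidth. Since G has at least one edge (e.g. c–b), it is not an edgeless graph, so tw(G) ≥ 1. Combining the bounds, tw(G) = 1.

Treewidth 1.
One such decomposition:
Bags: B1 = {b, c}  B2 = {c, e}  B3 = {a, b}  B4 = {a, d}
Tree: B1–B2, B1–B3, B3–B4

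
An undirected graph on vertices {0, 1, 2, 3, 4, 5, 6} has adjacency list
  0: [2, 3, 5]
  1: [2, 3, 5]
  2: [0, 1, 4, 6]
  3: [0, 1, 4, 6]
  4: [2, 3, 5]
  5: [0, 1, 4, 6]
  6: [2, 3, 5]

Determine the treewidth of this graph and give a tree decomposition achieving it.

Treewidth 3.
Bags: B1 = {2, 3, 5, 6}  B2 = {2, 3, 4, 5}  B3 = {1, 2, 3, 5}  B4 = {0, 2, 3, 5}
Tree: B1–B2, B2–B3, B3–B4

Each bag holds 4 vertices, so the decomposition has width 3, which upper-bounds the treewidth. For the lower bound: the 4 vertex sets {3,6}, {4,5}, {2}, {1} are disjoint, each induces a connected subgraph, and every pair is joined by at least one edge of G. Contracting each set to a single vertex therefore yields K_{4} as a minor, and since treewidth is minor-monotone, tw(G) ≥ tw(K_{4}) = 3. Therefore the treewidth is 3.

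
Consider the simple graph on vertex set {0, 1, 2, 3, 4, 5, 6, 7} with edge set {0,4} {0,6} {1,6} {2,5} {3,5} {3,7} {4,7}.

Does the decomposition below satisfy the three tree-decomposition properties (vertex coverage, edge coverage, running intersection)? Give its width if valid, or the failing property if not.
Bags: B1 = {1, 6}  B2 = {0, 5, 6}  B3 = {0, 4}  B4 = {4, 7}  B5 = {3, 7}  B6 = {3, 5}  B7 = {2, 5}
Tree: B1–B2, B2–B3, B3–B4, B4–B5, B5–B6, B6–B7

A tree decomposition must satisfy three properties: every vertex lies in some bag; for every edge, both endpoints lie together in some bag; and for every vertex, the bags containing it form a connected subtree. Here bags containing vertex 5 are not connected in the tree, so the decomposition is invalid.

No — bags containing vertex 5 are not connected in the tree.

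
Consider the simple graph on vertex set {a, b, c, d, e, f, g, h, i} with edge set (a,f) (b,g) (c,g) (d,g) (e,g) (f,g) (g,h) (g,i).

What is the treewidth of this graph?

A width-1 tree decomposition is:
Bags: B1 = {d, g}  B2 = {f, g}  B3 = {e, g}  B4 = {c, g}  B5 = {b, g}  B6 = {g, i}  B7 = {a, f}  B8 = {g, h}
Tree: B1–B2, B2–B3, B2–B4, B1–B5, B3–B6, B2–B7, B5–B8
The largest bag has 2 vertices, giving width 1; this decomposition certifies tw(G) ≤ 1. G has an edge, so its treewidth is at least 1. Hence tw(G) = 1 exactly.

1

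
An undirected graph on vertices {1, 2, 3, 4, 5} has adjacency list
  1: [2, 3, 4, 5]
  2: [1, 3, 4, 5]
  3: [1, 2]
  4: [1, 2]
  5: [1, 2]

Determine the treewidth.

A width-2 tree decomposition is:
Bags: B1 = {1, 2, 3}  B2 = {1, 2, 5}  B3 = {1, 2, 4}
Tree: B1–B2, B1–B3
Each bag holds 3 vertices, so the decomposition has width 2, which upper-bounds the treewidth. Conversely, {1, 2, 3} is a clique of size 3, and the vertices of any clique must share a bag in every tree decomposition; so some bag has ≥ 3 vertices and tw(G) ≥ 2. Combining the bounds, tw(G) = 2.

2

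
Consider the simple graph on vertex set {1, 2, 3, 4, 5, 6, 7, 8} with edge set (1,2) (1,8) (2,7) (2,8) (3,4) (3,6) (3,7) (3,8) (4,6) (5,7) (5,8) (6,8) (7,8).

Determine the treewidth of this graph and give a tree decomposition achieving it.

Treewidth 2.
One optimal decomposition is:
Bags: B1 = {3, 7, 8}  B2 = {5, 7, 8}  B3 = {3, 6, 8}  B4 = {3, 4, 6}  B5 = {2, 7, 8}  B6 = {1, 2, 8}
Tree: B1–B2, B1–B3, B3–B4, B2–B5, B5–B6

Each bag holds 3 vertices, so the decomposition has width 2, which upper-bounds the treewidth. Conversely, {1, 2, 8} is a clique of size 3, and the vertices of any clique must share a bag in every tree decomposition; so some bag has ≥ 3 vertices and tw(G) ≥ 2. Therefore the treewidth is 2.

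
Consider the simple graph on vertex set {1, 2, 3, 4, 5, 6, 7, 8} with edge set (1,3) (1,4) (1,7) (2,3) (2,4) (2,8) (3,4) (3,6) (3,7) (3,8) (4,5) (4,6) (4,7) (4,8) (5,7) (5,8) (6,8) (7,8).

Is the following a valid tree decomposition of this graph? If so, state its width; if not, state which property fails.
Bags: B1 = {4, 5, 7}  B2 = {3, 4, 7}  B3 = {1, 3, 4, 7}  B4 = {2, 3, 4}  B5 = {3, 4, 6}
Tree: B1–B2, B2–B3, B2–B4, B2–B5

A tree decomposition must satisfy three properties: every vertex lies in some bag; for every edge, both endpoints lie together in some bag; and for every vertex, the bags containing it form a connected subtree. Here vertex 8 appears in no bag, so the decomposition is invalid.

No — vertex 8 appears in no bag.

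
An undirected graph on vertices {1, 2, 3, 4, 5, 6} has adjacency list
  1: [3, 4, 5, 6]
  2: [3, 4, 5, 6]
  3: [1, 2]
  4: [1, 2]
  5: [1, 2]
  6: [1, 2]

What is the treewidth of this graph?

2

A width-2 tree decomposition is:
Bags: B1 = {1, 2, 4}  B2 = {1, 2, 5}  B3 = {1, 2, 3}  B4 = {1, 2, 6}
Tree: B1–B2, B2–B3, B3–B4
Every bag has size at most 3, so the width is 3 − 1 = 2 and tw(G) ≤ 2. The edges 4–1–5–2–4 form a cycle, so G is not a tree and its treewidth is at least 2. Hence tw(G) = 2 exactly.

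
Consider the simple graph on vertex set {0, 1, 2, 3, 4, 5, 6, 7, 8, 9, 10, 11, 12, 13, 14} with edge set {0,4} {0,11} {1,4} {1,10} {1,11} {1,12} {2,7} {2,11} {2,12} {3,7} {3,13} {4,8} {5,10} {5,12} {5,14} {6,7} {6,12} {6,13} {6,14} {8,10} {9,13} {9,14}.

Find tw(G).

A width-3 tree decomposition is:
Bags: B1 = {3, 7, 9, 13}  B2 = {6, 7, 9, 13}  B3 = {6, 7, 9, 14}  B4 = {2, 6, 7, 14}  B5 = {2, 6, 12, 14}  B6 = {2, 5, 12, 14}  B7 = {2, 5, 11, 12}  B8 = {1, 5, 11, 12}  B9 = {1, 5, 10, 11}  B10 = {0, 1, 10, 11}  B11 = {0, 1, 4, 10}  B12 = {0, 4, 8, 10}
Tree: B1–B2, B2–B3, B3–B4, B4–B5, B5–B6, B6–B7, B7–B8, B8–B9, B9–B10, B10–B11, B11–B12
Every bag has size at most 4, so the width is 4 − 1 = 3 and tw(G) ≤ 3. For the lower bound: the 4 vertex sets {3,9,13}, {7}, {6}, {2,5,12,14} are disjoint, each induces a connected subgraph, and every pair is joined by at least one edge of G. Contracting each set to a single vertex therefore yields K_{4} as a minor, and since treewidth is minor-monotone, tw(G) ≥ tw(K_{4}) = 3. The upper and lower bounds meet at 3, so that is the treewidth.

3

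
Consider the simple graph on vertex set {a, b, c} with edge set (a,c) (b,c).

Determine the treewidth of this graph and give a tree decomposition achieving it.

Every bag has size at most 2, so the width is 2 − 1 = 1 and tw(G) ≤ 1. G has an edge, so its treewidth is at least 1. Therefore the treewidth is 1.

Treewidth 1.
One optimal decomposition is:
Bags: B1 = {b, c}  B2 = {a, c}
Tree: B1–B2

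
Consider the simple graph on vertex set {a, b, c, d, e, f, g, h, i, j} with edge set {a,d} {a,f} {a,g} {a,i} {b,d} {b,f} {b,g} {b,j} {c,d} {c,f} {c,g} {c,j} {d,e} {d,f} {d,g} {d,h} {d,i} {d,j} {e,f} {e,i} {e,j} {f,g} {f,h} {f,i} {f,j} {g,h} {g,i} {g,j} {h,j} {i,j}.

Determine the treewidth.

4

A width-4 tree decomposition is:
Bags: B1 = {d, e, f, i, j}  B2 = {d, f, g, i, j}  B3 = {a, d, f, g, i}  B4 = {c, d, f, g, j}  B5 = {d, f, g, h, j}  B6 = {b, d, f, g, j}
Tree: B1–B2, B2–B3, B2–B4, B4–B5, B5–B6
The largest bag has 5 vertices, giving width 4; this decomposition certifies tw(G) ≤ 4. On the other hand G contains the 5-clique {d, f, g, h, j}. A clique must lie in a single bag of any decomposition, so no decomposition can have width below 4. The upper and lower bounds meet at 4, so that is the treewidth.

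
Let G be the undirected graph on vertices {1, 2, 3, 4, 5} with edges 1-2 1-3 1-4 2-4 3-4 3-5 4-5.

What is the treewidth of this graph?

A width-2 tree decomposition is:
Bags: B1 = {1, 2, 4}  B2 = {1, 3, 4}  B3 = {3, 4, 5}
Tree: B1–B2, B2–B3
The largest bag has 3 vertices, giving width 2; this decomposition certifies tw(G) ≤ 2. On the other hand G contains the 3-clique {1, 2, 4}. A clique must lie in a single bag of any decomposition, so no decomposition can have width below 2. Therefore the treewidth is 2.

2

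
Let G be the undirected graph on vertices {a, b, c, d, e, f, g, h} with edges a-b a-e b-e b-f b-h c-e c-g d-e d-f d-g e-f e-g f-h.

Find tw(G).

A width-2 tree decomposition is:
Bags: B1 = {c, e, g}  B2 = {d, e, g}  B3 = {d, e, f}  B4 = {b, e, f}  B5 = {a, b, e}  B6 = {b, f, h}
Tree: B1–B2, B2–B3, B3–B4, B4–B5, B4–B6
Every bag has size at most 3, so the width is 3 − 1 = 2 and tw(G) ≤ 2. On the other hand G contains the 3-clique {d, e, g}. A clique must lie in a single bag of any decomposition, so no decomposition can have width below 2. Therefore the treewidth is 2.

2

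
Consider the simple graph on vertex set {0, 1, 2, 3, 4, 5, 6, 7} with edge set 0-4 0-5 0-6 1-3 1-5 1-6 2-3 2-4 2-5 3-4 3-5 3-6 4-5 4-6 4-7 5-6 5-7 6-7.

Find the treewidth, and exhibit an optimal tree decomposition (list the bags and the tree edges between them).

The largest bag has 4 vertices, giving width 3; this decomposition certifies tw(G) ≤ 3. On the other hand G contains the 4-clique {1, 3, 5, 6}. A clique must lie in a single bag of any decomposition, so no decomposition can have width below 3. Hence tw(G) = 3 exactly.

Treewidth 3.
Bags: B1 = {4, 5, 6, 7}  B2 = {0, 4, 5, 6}  B3 = {3, 4, 5, 6}  B4 = {2, 3, 4, 5}  B5 = {1, 3, 5, 6}
Tree: B1–B2, B1–B3, B3–B4, B3–B5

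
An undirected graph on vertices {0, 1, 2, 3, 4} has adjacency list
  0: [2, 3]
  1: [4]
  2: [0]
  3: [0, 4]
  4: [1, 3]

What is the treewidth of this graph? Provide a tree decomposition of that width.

The largest bag has 2 vertices, giving width 1; this decomposition certifies tw(G) ≤ 1. Any graph with an edge has treewidth ≥ 1, and G has the edge 2–0. Combining the bounds, tw(G) = 1.

Treewidth 1.
Bags: B1 = {0, 2}  B2 = {0, 3}  B3 = {3, 4}  B4 = {1, 4}
Tree: B1–B2, B2–B3, B3–B4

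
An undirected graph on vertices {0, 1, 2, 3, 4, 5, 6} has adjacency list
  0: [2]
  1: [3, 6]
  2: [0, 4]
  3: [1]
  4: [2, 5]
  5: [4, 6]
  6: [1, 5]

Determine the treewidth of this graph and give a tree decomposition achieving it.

Each bag holds 2 vertices, so the decomposition has width 1, which upper-bounds the treewidth. Since G has at least one edge (e.g. 0–2), it is not an edgeless graph, so tw(G) ≥ 1. Therefore the treewidth is 1.

Treewidth 1.
One optimal decomposition is:
Bags: B1 = {0, 2}  B2 = {2, 4}  B3 = {4, 5}  B4 = {5, 6}  B5 = {1, 6}  B6 = {1, 3}
Tree: B1–B2, B2–B3, B3–B4, B4–B5, B5–B6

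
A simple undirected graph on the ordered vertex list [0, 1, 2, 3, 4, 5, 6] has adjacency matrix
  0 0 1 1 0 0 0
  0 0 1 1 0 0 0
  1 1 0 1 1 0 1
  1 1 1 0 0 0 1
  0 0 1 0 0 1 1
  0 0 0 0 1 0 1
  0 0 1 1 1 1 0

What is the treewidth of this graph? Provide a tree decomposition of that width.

The largest bag has 3 vertices, giving width 2; this decomposition certifies tw(G) ≤ 2. For the lower bound, the 3 vertices {0, 2, 3} are pairwise adjacent, and any tree decomposition puts a clique entirely inside one bag — forcing width ≥ 2. Combining the bounds, tw(G) = 2.

Treewidth 2.
One such decomposition:
Bags: B1 = {0, 2, 3}  B2 = {2, 3, 6}  B3 = {1, 2, 3}  B4 = {2, 4, 6}  B5 = {4, 5, 6}
Tree: B1–B2, B1–B3, B2–B4, B4–B5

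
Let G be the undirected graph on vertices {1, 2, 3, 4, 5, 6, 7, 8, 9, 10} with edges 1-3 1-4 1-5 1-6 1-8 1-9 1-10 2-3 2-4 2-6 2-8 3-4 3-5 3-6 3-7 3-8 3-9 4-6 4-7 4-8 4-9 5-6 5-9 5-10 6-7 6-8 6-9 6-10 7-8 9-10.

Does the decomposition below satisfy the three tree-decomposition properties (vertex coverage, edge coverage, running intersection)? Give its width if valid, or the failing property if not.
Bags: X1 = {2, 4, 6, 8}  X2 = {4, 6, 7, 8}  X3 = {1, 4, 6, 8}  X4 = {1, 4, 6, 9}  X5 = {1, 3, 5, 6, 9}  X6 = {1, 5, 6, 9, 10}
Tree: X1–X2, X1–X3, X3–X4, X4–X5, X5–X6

A tree decomposition must satisfy three properties: every vertex lies in some bag; for every edge, both endpoints lie together in some bag; and for every vertex, the bags containing it form a connected subtree. Here edge (3,4) lies in no bag, so the decomposition is invalid.

No — edge (3,4) lies in no bag.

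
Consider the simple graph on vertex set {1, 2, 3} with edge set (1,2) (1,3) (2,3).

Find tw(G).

A width-2 tree decomposition is:
Bags: B1 = {1, 2, 3}
Tree: (single bag)
A single bag containing all 3 vertices is trivially a valid decomposition of width 2. For the lower bound, the 3 vertices {1, 2, 3} are pairwise adjacent, and any tree decomposition puts a clique entirely inside one bag — forcing width ≥ 2. Hence tw(G) = 2 exactly.

2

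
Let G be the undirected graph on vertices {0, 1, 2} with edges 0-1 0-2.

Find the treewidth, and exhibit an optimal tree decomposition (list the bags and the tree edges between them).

Treewidth 1.
Bags: B1 = {0, 2}  B2 = {0, 1}
Tree: B1–B2

Each bag holds 2 vertices, so the decomposition has width 1, which upper-bounds the treewidth. Since G has at least one edge (e.g. 2–0), it is not an edgeless graph, so tw(G) ≥ 1. Therefore the treewidth is 1.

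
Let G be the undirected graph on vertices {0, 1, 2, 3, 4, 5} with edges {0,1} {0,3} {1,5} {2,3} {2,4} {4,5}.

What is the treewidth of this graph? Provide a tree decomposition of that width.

Treewidth 2.
One such decomposition:
Bags: B1 = {1, 4, 5}  B2 = {1, 2, 4}  B3 = {1, 2, 3}  B4 = {0, 1, 3}
Tree: B1–B2, B2–B3, B3–B4

The largest bag has 3 vertices, giving width 2; this decomposition certifies tw(G) ≤ 2. For the lower bound, G contains the cycle 1–5–4–2–3–0–1, so G is not a forest; only forests have treewidth ≤ 1, hence tw(G) ≥ 2. Hence tw(G) = 2 exactly.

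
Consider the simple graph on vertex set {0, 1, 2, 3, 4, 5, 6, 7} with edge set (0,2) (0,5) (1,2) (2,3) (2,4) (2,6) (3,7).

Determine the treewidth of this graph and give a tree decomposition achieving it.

Treewidth 1.
Bags: B1 = {1, 2}  B2 = {2, 3}  B3 = {0, 2}  B4 = {2, 6}  B5 = {2, 4}  B6 = {0, 5}  B7 = {3, 7}
Tree: B1–B2, B1–B3, B1–B4, B4–B5, B3–B6, B2–B7

Every bag has size at most 2, so the width is 2 − 1 = 1 and tw(G) ≤ 1. G has an edge, so its treewidth is at least 1. The upper and lower bounds meet at 1, so that is the treewidth.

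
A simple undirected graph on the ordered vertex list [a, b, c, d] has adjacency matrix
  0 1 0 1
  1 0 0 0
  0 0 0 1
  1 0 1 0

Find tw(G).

1

A width-1 tree decomposition is:
Bags: B1 = {a, b}  B2 = {a, d}  B3 = {c, d}
Tree: B1–B2, B2–B3
Each bag holds 2 vertices, so the decomposition has width 1, which upper-bounds the treewidth. Since G has at least one edge (e.g. b–a), it is not an edgeless graph, so tw(G) ≥ 1. Hence tw(G) = 1 exactly.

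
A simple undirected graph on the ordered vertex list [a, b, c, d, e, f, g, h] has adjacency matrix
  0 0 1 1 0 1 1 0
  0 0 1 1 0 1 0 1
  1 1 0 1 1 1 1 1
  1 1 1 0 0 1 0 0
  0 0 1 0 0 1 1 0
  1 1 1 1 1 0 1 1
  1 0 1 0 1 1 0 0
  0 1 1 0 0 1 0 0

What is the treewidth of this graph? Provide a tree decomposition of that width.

Treewidth 3.
One such decomposition:
Bags: B1 = {b, c, d, f}  B2 = {a, c, d, f}  B3 = {b, c, f, h}  B4 = {a, c, f, g}  B5 = {c, e, f, g}
Tree: B1–B2, B1–B3, B2–B4, B4–B5

Each bag holds 4 vertices, so the decomposition has width 3, which upper-bounds the treewidth. On the other hand G contains the 4-clique {a, c, d, f}. A clique must lie in a single bag of any decomposition, so no decomposition can have width below 3. The upper and lower bounds meet at 3, so that is the treewidth.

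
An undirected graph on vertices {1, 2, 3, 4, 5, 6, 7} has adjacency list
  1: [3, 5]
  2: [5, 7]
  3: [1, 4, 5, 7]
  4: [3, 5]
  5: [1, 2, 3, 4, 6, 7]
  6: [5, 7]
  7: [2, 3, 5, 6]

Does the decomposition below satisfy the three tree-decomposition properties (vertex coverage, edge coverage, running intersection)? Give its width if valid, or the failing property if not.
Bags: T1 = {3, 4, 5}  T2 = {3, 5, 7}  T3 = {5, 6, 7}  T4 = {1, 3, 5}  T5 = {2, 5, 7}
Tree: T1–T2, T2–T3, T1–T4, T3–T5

Vertex coverage: the bags together contain {1, 2, 3, 4, 5, 6, 7}, the full vertex set. Edge coverage: each edge of G has both endpoints in at least one bag. Running intersection: for every vertex, the bags containing it form a connected subtree. All three properties hold, so this is a valid tree decomposition of width max|bag| − 1 = 2, and hence tw(G) ≤ 2.

Yes; width 2.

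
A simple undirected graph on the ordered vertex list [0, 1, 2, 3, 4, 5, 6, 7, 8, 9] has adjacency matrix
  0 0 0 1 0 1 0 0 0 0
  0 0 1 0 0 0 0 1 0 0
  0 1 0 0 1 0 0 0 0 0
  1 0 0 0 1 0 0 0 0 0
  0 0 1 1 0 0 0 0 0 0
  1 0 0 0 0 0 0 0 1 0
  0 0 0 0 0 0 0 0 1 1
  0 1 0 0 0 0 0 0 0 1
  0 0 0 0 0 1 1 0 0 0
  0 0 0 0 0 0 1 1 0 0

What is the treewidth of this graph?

2

A width-2 tree decomposition is:
Bags: B1 = {1, 2, 4}  B2 = {1, 3, 4}  B3 = {0, 1, 3}  B4 = {0, 1, 5}  B5 = {1, 5, 8}  B6 = {1, 6, 8}  B7 = {1, 6, 9}  B8 = {1, 7, 9}
Tree: B1–B2, B2–B3, B3–B4, B4–B5, B5–B6, B6–B7, B7–B8
Every bag has size at most 3, so the width is 3 − 1 = 2 and tw(G) ≤ 2. Since 1–2–4–3–0–5–8–6–9–7–1 is a cycle in G, G is not acyclic. Forests are exactly the graphs of treewidth ≤ 1, so tw(G) ≥ 2. Hence tw(G) = 2 exactly.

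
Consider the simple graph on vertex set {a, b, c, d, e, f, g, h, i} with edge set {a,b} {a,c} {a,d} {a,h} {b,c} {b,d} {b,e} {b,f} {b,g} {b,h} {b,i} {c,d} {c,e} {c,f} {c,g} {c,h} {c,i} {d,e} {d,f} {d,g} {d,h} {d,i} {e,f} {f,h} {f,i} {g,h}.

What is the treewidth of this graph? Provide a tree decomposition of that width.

The largest bag has 5 vertices, giving width 4; this decomposition certifies tw(G) ≤ 4. On the other hand G contains the 5-clique {b, c, d, g, h}. A clique must lie in a single bag of any decomposition, so no decomposition can have width below 4. Combining the bounds, tw(G) = 4.

Treewidth 4.
One optimal decomposition is:
Bags: B1 = {b, c, d, g, h}  B2 = {b, c, d, f, h}  B3 = {b, c, d, f, i}  B4 = {a, b, c, d, h}  B5 = {b, c, d, e, f}
Tree: B1–B2, B2–B3, B2–B4, B3–B5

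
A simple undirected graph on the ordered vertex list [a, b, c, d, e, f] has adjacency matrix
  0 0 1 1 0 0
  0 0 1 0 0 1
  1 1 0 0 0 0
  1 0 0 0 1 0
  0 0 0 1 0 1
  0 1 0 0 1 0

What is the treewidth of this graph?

2

A width-2 tree decomposition is:
Bags: B1 = {d, e, f}  B2 = {a, d, f}  B3 = {a, c, f}  B4 = {b, c, f}
Tree: B1–B2, B2–B3, B3–B4
Each bag holds 3 vertices, so the decomposition has width 2, which upper-bounds the treewidth. The edges f–e–d–a–c–b–f form a cycle, so G is not a tree and its treewidth is at least 2. Therefore the treewidth is 2.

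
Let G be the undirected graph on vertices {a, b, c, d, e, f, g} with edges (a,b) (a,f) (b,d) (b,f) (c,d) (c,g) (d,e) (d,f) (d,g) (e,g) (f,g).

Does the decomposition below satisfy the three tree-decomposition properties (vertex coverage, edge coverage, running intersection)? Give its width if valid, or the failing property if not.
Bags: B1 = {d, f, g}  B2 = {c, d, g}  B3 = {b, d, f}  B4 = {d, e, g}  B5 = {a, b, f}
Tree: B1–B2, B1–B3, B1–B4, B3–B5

Yes; width 2.

Every vertex of G appears in some bag (union = {a, b, c, d, e, f, g}); every edge is covered by a bag; and for each vertex v the set of bags containing v is connected in the bag tree. The decomposition is therefore valid. The largest bag has 3 vertices, so the width is 2.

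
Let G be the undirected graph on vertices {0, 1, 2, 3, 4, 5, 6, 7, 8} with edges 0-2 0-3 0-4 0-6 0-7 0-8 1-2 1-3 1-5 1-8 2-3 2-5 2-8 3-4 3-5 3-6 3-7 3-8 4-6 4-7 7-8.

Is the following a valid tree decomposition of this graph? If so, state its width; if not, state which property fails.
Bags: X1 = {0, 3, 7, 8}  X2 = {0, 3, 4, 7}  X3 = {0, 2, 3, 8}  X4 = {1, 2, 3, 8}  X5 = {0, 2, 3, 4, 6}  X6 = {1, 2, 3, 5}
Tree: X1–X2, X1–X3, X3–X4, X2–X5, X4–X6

No — bags containing vertex 2 are not connected in the tree.

A tree decomposition must satisfy three properties: every vertex lies in some bag; for every edge, both endpoints lie together in some bag; and for every vertex, the bags containing it form a connected subtree. Here bags containing vertex 2 are not connected in the tree, so the decomposition is invalid.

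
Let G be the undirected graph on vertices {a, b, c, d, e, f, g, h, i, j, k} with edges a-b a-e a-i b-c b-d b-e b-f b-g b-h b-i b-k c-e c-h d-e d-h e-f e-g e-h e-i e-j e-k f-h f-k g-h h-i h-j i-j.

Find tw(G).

3

A width-3 tree decomposition is:
Bags: B1 = {b, e, f, h}  B2 = {b, e, h, i}  B3 = {b, c, e, h}  B4 = {b, d, e, h}  B5 = {a, b, e, i}  B6 = {e, h, i, j}  B7 = {b, e, g, h}  B8 = {b, e, f, k}
Tree: B1–B2, B2–B3, B2–B4, B2–B5, B2–B6, B3–B7, B1–B8
The largest bag has 4 vertices, giving width 3; this decomposition certifies tw(G) ≤ 3. For the lower bound, the 4 vertices {e, h, i, j} are pairwise adjacent, and any tree decomposition puts a clique entirely inside one bag — forcing width ≥ 3. Hence tw(G) = 3 exactly.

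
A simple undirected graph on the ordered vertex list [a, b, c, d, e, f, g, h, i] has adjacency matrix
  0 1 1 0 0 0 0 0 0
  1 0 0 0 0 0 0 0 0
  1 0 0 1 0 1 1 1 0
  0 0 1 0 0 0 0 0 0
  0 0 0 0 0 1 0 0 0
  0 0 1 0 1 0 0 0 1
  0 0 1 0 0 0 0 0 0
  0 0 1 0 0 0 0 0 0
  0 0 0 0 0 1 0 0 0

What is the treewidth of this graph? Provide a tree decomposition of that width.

Each bag holds 2 vertices, so the decomposition has width 1, which upper-bounds the treewidth. Since G has at least one edge (e.g. c–g), it is not an edgeless graph, so tw(G) ≥ 1. Combining the bounds, tw(G) = 1.

Treewidth 1.
One such decomposition:
Bags: B1 = {c, g}  B2 = {c, f}  B3 = {a, c}  B4 = {a, b}  B5 = {c, d}  B6 = {e, f}  B7 = {c, h}  B8 = {f, i}
Tree: B1–B2, B2–B3, B3–B4, B2–B5, B2–B6, B5–B7, B2–B8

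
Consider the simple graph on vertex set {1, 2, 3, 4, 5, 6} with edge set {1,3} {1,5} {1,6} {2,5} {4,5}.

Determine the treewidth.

1

A width-1 tree decomposition is:
Bags: B1 = {1, 5}  B2 = {4, 5}  B3 = {1, 3}  B4 = {2, 5}  B5 = {1, 6}
Tree: B1–B2, B1–B3, B1–B4, B1–B5
Each bag holds 2 vertices, so the decomposition has width 1, which upper-bounds the treewidth. G has an edge, so its treewidth is at least 1. The upper and lower bounds meet at 1, so that is the treewidth.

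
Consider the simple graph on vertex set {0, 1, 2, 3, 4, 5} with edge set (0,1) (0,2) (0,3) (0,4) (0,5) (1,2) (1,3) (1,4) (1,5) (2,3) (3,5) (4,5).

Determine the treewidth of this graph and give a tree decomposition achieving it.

Treewidth 3.
One optimal decomposition is:
Bags: B1 = {0, 1, 3, 5}  B2 = {0, 1, 2, 3}  B3 = {0, 1, 4, 5}
Tree: B1–B2, B1–B3

The largest bag has 4 vertices, giving width 3; this decomposition certifies tw(G) ≤ 3. Conversely, {0, 1, 2, 3} is a clique of size 4, and the vertices of any clique must share a bag in every tree decomposition; so some bag has ≥ 4 vertices and tw(G) ≥ 3. The upper and lower bounds meet at 3, so that is the treewidth.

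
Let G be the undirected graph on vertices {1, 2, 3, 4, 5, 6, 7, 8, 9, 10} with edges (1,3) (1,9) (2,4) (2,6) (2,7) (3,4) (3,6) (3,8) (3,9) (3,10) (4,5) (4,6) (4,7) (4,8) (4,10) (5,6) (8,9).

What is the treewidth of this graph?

A width-2 tree decomposition is:
Bags: B1 = {3, 4, 8}  B2 = {3, 8, 9}  B3 = {3, 4, 6}  B4 = {3, 4, 10}  B5 = {1, 3, 9}  B6 = {2, 4, 6}  B7 = {2, 4, 7}  B8 = {4, 5, 6}
Tree: B1–B2, B1–B3, B3–B4, B2–B5, B3–B6, B6–B7, B3–B8
The largest bag has 3 vertices, giving width 2; this decomposition certifies tw(G) ≤ 2. Conversely, {1, 3, 9} is a clique of size 3, and the vertices of any clique must share a bag in every tree decomposition; so some bag has ≥ 3 vertices and tw(G) ≥ 2. The upper and lower bounds meet at 2, so that is the treewidth.

2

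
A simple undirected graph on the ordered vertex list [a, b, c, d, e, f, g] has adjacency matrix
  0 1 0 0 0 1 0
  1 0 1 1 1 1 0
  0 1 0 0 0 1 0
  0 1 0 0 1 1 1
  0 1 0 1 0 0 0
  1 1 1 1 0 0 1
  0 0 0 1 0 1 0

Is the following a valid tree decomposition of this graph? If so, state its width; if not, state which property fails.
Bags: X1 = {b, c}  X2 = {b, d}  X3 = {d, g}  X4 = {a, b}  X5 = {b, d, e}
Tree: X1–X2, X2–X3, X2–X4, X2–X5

No — vertex f appears in no bag.

A tree decomposition must satisfy three properties: every vertex lies in some bag; for every edge, both endpoints lie together in some bag; and for every vertex, the bags containing it form a connected subtree. Here vertex f appears in no bag, so the decomposition is invalid.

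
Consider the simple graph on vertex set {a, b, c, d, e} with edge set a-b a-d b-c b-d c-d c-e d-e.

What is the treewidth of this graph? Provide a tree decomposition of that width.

Treewidth 2.
One optimal decomposition is:
Bags: B1 = {b, c, d}  B2 = {a, b, d}  B3 = {c, d, e}
Tree: B1–B2, B1–B3

Each bag holds 3 vertices, so the decomposition has width 2, which upper-bounds the treewidth. On the other hand G contains the 3-clique {c, d, e}. A clique must lie in a single bag of any decomposition, so no decomposition can have width below 2. Therefore the treewidth is 2.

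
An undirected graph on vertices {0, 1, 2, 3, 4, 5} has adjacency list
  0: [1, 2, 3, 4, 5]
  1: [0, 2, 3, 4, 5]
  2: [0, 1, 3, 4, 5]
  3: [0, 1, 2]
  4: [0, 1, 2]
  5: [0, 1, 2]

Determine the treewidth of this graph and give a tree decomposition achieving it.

Treewidth 3.
Bags: B1 = {0, 1, 2, 3}  B2 = {0, 1, 2, 4}  B3 = {0, 1, 2, 5}
Tree: B1–B2, B1–B3

The largest bag has 4 vertices, giving width 3; this decomposition certifies tw(G) ≤ 3. For the lower bound, the 4 vertices {0, 1, 2, 3} are pairwise adjacent, and any tree decomposition puts a clique entirely inside one bag — forcing width ≥ 3. Combining the bounds, tw(G) = 3.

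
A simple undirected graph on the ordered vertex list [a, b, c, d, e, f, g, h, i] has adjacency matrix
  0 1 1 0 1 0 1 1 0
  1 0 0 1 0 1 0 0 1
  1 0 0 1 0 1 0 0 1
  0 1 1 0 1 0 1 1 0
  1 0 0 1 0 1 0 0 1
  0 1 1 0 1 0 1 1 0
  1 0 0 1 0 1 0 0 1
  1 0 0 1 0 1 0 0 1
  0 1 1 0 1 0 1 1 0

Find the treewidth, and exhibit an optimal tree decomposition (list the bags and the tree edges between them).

Every bag has size at most 5, so the width is 5 − 1 = 4 and tw(G) ≤ 4. For the lower bound: the 5 vertex sets {f,g}, {d,h}, {a,b}, {i}, {c} are disjoint, each induces a connected subgraph, and every pair is joined by at least one edge of G. Contracting each set to a single vertex therefore yields K_{5} as a minor, and since treewidth is minor-monotone, tw(G) ≥ tw(K_{5}) = 4. The upper and lower bounds meet at 4, so that is the treewidth.

Treewidth 4.
One such decomposition:
Bags: B1 = {a, d, f, g, i}  B2 = {a, d, f, h, i}  B3 = {a, b, d, f, i}  B4 = {a, c, d, f, i}  B5 = {a, d, e, f, i}
Tree: B1–B2, B2–B3, B3–B4, B4–B5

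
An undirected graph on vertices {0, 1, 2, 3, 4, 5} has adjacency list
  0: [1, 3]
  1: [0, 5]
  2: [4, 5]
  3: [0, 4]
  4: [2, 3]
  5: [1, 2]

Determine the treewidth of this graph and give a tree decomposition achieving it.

The largest bag has 3 vertices, giving width 2; this decomposition certifies tw(G) ≤ 2. Since 2–5–1–0–3–4–2 is a cycle in G, G is not acyclic. Forests are exactly the graphs of treewidth ≤ 1, so tw(G) ≥ 2. Hence tw(G) = 2 exactly.

Treewidth 2.
One optimal decomposition is:
Bags: B1 = {1, 2, 5}  B2 = {0, 1, 2}  B3 = {0, 2, 3}  B4 = {2, 3, 4}
Tree: B1–B2, B2–B3, B3–B4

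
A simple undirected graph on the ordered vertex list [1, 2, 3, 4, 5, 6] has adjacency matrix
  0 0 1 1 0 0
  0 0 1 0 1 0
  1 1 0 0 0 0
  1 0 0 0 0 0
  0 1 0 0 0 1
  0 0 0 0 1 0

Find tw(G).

1

A width-1 tree decomposition is:
Bags: B1 = {1, 4}  B2 = {1, 3}  B3 = {2, 3}  B4 = {2, 5}  B5 = {5, 6}
Tree: B1–B2, B2–B3, B3–B4, B4–B5
The largest bag has 2 vertices, giving width 1; this decomposition certifies tw(G) ≤ 1. G has an edge, so its treewidth is at least 1. The upper and lower bounds meet at 1, so that is the treewidth.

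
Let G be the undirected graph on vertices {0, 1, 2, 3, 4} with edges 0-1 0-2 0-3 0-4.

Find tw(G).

A width-1 tree decomposition is:
Bags: B1 = {0, 2}  B2 = {0, 1}  B3 = {0, 4}  B4 = {0, 3}
Tree: B1–B2, B1–B3, B1–B4
The largest bag has 2 vertices, giving width 1; this decomposition certifies tw(G) ≤ 1. Since G has at least one edge (e.g. 2–0), it is not an edgeless graph, so tw(G) ≥ 1. Combining the bounds, tw(G) = 1.

1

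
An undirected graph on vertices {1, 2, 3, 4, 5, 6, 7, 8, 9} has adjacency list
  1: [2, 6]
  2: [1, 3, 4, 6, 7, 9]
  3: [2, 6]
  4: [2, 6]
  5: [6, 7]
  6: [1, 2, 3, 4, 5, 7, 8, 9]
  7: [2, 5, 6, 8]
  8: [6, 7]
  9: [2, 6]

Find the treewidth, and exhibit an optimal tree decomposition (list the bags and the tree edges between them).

Each bag holds 3 vertices, so the decomposition has width 2, which upper-bounds the treewidth. Conversely, {6, 7, 8} is a clique of size 3, and the vertices of any clique must share a bag in every tree decomposition; so some bag has ≥ 3 vertices and tw(G) ≥ 2. The upper and lower bounds meet at 2, so that is the treewidth.

Treewidth 2.
Bags: B1 = {2, 6, 9}  B2 = {2, 4, 6}  B3 = {1, 2, 6}  B4 = {2, 6, 7}  B5 = {5, 6, 7}  B6 = {6, 7, 8}  B7 = {2, 3, 6}
Tree: B1–B2, B2–B3, B2–B4, B4–B5, B4–B6, B1–B7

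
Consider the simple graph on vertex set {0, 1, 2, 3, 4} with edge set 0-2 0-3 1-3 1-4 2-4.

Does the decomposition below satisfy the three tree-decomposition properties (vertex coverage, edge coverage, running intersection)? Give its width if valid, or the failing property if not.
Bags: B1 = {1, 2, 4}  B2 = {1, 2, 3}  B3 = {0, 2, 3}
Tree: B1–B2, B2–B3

Yes; width 2.

Vertex coverage: the bags together contain {0, 1, 2, 3, 4}, the full vertex set. Edge coverage: each edge of G has both endpoints in at least one bag. Running intersection: for every vertex, the bags containing it form a connected subtree. All three properties hold, so this is a valid tree decomposition of width max|bag| − 1 = 2, and hence tw(G) ≤ 2.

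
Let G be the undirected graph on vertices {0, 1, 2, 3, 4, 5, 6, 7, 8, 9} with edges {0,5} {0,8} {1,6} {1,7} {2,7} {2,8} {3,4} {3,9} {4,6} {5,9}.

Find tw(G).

2

A width-2 tree decomposition is:
Bags: B1 = {3, 4, 9}  B2 = {4, 5, 9}  B3 = {0, 4, 5}  B4 = {0, 4, 8}  B5 = {2, 4, 8}  B6 = {2, 4, 7}  B7 = {1, 4, 7}  B8 = {1, 4, 6}
Tree: B1–B2, B2–B3, B3–B4, B4–B5, B5–B6, B6–B7, B7–B8
Each bag holds 3 vertices, so the decomposition has width 2, which upper-bounds the treewidth. The edges 4–3–9–5–0–8–2–7–1–6–4 form a cycle, so G is not a tree and its treewidth is at least 2. Therefore the treewidth is 2.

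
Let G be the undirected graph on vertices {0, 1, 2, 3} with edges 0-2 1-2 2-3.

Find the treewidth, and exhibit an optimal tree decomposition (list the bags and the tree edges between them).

The largest bag has 2 vertices, giving width 1; this decomposition certifies tw(G) ≤ 1. G has an edge, so its treewidth is at least 1. Therefore the treewidth is 1.

Treewidth 1.
Bags: B1 = {2, 3}  B2 = {0, 2}  B3 = {1, 2}
Tree: B1–B2, B2–B3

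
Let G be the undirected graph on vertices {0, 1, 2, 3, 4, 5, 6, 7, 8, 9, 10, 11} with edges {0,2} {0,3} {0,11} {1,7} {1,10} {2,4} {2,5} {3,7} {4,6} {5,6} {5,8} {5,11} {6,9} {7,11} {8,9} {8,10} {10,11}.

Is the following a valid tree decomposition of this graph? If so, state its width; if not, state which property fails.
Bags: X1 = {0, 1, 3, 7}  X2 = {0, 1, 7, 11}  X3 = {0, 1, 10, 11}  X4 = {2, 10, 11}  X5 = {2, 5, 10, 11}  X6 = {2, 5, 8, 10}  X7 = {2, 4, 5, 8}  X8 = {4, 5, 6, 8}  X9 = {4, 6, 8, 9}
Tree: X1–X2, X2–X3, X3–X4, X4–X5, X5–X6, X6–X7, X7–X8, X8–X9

A tree decomposition must satisfy three properties: every vertex lies in some bag; for every edge, both endpoints lie together in some bag; and for every vertex, the bags containing it form a connected subtree. Here edge (0,2) lies in no bag, so the decomposition is invalid.

No — edge (0,2) lies in no bag.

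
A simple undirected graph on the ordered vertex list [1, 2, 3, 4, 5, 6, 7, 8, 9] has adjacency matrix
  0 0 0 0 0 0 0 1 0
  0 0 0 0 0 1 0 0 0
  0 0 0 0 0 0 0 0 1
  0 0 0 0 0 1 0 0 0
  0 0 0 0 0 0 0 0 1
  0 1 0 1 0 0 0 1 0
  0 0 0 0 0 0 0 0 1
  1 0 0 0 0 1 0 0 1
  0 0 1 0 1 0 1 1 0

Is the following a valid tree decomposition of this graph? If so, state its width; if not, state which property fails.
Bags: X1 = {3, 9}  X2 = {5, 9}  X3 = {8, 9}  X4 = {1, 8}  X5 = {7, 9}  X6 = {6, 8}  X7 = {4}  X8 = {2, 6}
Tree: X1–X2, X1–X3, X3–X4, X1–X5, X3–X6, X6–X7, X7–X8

No — edge (6,4) lies in no bag.

A tree decomposition must satisfy three properties: every vertex lies in some bag; for every edge, both endpoints lie together in some bag; and for every vertex, the bags containing it form a connected subtree. Here edge (6,4) lies in no bag, so the decomposition is invalid.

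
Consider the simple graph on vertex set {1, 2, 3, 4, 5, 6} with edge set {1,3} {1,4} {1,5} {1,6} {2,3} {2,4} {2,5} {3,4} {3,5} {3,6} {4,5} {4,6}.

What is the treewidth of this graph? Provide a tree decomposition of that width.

Treewidth 3.
One such decomposition:
Bags: B1 = {1, 3, 4, 5}  B2 = {2, 3, 4, 5}  B3 = {1, 3, 4, 6}
Tree: B1–B2, B1–B3

The largest bag has 4 vertices, giving width 3; this decomposition certifies tw(G) ≤ 3. On the other hand G contains the 4-clique {1, 3, 4, 5}. A clique must lie in a single bag of any decomposition, so no decomposition can have width below 3. Therefore the treewidth is 3.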